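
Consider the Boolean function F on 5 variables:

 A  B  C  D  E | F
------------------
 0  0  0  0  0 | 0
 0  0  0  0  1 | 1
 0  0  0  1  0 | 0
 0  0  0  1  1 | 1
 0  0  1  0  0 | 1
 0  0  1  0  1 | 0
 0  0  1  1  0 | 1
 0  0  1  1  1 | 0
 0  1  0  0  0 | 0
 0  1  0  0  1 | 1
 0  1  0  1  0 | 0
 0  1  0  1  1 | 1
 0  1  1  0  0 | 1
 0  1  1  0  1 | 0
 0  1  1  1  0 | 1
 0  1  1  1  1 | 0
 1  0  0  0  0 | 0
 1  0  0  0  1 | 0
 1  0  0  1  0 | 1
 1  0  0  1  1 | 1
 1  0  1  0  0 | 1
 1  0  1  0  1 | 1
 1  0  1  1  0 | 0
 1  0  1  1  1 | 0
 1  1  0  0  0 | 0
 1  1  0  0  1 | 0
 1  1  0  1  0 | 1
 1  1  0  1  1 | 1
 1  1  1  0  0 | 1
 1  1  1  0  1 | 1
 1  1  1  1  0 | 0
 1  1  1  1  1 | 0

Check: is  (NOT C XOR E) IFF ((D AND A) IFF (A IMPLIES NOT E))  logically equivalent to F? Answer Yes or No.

Test each input against both F and the formula:
  A=0, B=0, C=0, D=0, E=0: formula gives 0, F = 0 ✓
  A=0, B=0, C=0, D=0, E=1: formula gives 1, F = 1 ✓
  A=0, B=0, C=0, D=1, E=0: formula gives 0, F = 0 ✓
  A=0, B=0, C=0, D=1, E=1: formula gives 1, F = 1 ✓
  … (the remaining 28 rows also agree.)
Every row agrees, so the formula is equivalent.

Yes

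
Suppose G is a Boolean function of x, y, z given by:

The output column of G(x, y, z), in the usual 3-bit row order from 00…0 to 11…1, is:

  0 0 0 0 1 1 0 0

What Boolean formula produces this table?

G(x, y, z) = ((x & ~y) & ~z) | ((x & ~y) & z)

Collect the rows where G=1 — (1,0,0), (1,0,1) — and write one minterm per row: x·¬y·¬z, x·¬y·z. Their union (logical OR) reproduces the table exactly.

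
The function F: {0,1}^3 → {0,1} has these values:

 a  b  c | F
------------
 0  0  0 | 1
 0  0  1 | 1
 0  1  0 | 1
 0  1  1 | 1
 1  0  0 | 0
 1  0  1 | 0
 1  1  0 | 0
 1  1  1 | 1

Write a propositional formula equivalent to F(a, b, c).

F(a, b, c) = ~((((a & ~b) & ~c) | ((a & ~b) & c)) | ((a & b) & ~c))

F is 0 on only 3 rows — (1,0,0), (1,0,1), (1,1,0). Writing each as a minterm (a·¬b·¬c, a·¬b·c, a·b·¬c) and OR-ing them characterizes exactly where F=0, so F is the negation of that disjunction.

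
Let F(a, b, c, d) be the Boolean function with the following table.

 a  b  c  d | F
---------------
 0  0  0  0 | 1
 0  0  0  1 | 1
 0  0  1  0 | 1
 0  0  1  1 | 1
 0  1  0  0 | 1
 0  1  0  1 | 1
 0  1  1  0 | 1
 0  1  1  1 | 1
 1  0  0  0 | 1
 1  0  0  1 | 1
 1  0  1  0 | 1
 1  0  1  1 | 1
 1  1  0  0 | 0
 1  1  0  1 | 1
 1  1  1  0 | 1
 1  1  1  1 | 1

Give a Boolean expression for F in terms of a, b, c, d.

F(a, b, c, d) = (((a · b) · c') · d')'

Only row (1,1,0,0) gives 0. So F is 1 everywhere except there — the complement of the minterm a·b·¬c·¬d.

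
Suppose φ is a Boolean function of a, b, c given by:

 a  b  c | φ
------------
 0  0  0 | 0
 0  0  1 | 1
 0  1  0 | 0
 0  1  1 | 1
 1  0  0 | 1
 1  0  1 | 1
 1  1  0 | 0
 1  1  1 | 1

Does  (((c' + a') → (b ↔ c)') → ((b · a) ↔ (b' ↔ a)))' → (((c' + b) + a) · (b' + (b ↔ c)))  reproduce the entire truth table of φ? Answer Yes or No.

Check the formula against φ row by row:
  a=0, b=0, c=0: formula gives 1, but φ = 0 ✗
A single disagreement suffices: at (0,0,0) they differ, so the formula does not compute φ.

No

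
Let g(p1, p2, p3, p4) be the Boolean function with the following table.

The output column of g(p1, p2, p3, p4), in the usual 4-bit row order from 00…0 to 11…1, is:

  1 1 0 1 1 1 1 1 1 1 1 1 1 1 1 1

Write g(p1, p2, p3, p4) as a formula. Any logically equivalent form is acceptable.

Only row (0,0,1,0) gives 0. So g is 1 everywhere except there — the complement of the minterm ¬p1·¬p2·p3·¬p4.

g(p1, p2, p3, p4) = ~(((~p1 & ~p2) & p3) & ~p4)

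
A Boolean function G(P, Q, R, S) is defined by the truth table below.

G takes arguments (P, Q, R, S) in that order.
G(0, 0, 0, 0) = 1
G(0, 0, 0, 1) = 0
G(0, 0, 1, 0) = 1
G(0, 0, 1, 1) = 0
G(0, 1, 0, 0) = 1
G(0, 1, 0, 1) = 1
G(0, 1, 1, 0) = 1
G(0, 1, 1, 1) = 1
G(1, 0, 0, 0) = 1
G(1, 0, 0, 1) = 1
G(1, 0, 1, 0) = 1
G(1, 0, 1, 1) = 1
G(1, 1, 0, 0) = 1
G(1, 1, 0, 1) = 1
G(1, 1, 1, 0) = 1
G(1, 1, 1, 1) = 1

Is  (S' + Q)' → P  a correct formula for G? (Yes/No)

Test each input against both G and the formula:
  P=0, Q=0, R=0, S=0: formula gives 1, G = 1 ✓
  P=0, Q=0, R=0, S=1: formula gives 0, G = 0 ✓
  P=0, Q=0, R=1, S=0: formula gives 1, G = 1 ✓
  P=0, Q=0, R=1, S=1: formula gives 0, G = 0 ✓
  …and likewise for the remaining 12 rows.
No disagreement on any input; they are logically equivalent.

Yes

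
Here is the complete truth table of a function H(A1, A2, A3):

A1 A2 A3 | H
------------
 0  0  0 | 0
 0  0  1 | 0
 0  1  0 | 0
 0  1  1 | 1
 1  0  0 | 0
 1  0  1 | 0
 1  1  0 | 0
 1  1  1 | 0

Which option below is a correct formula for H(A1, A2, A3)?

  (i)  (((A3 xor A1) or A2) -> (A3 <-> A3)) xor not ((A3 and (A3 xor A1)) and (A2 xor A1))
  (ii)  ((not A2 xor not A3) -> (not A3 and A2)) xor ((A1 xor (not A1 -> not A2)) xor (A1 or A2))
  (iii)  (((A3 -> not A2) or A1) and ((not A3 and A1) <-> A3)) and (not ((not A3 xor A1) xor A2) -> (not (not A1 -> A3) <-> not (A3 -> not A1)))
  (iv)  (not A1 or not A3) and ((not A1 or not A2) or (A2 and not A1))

i

(ii): at (0,0,1) it gives 1, but H = 0 — eliminated.
(iii): at (0,0,0) it gives 1, but H = 0 — eliminated.
(iv): at (0,0,0) it gives 1, but H = 0 — eliminated.
That leaves (i). Evaluating it on every row reproduces the table of H exactly.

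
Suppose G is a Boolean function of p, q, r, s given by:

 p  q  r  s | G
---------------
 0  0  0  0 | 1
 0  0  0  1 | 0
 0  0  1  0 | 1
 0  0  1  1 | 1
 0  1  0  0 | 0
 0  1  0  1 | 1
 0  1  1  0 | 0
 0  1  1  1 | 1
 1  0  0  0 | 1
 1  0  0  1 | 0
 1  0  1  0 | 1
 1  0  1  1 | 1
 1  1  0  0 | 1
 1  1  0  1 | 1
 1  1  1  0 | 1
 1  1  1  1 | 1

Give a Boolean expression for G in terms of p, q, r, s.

G(p, q, r, s) = not ((((((not p and not q) and not r) and s) or (((not p and q) and not r) and not s)) or (((not p and q) and r) and not s)) or (((p and not q) and not r) and s))

G is 0 on only 4 rows — (0,0,0,1), (0,1,0,0), (0,1,1,0), (1,0,0,1). Writing each as a minterm (¬p·¬q·¬r·s, ¬p·q·¬r·¬s, ¬p·q·r·¬s, p·¬q·¬r·s) and OR-ing them characterizes exactly where G=0, so G is the negation of that disjunction.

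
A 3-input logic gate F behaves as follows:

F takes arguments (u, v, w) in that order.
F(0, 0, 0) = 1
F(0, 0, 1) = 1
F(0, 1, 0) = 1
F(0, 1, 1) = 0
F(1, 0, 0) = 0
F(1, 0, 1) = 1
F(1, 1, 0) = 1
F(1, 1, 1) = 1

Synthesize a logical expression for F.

F(u, v, w) = not (((not u and v) and w) or ((u and not v) and not w))

F is 0 on only 2 rows — (0,1,1), (1,0,0). Writing each as a minterm (¬u·v·w, u·¬v·¬w) and OR-ing them characterizes exactly where F=0, so F is the negation of that disjunction.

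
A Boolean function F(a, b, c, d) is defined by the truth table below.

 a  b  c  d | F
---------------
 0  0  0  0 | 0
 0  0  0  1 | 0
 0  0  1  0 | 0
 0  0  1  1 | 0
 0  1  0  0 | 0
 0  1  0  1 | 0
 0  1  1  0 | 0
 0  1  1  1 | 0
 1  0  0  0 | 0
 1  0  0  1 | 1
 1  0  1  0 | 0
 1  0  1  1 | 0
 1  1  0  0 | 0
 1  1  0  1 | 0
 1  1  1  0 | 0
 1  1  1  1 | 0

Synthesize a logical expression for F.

F(a, b, c, d) = ((a · b') · c') · d

F is 1 on exactly one input, (1,0,0,1), whose minterm is a·¬b·¬c·d. So F is just that conjunction.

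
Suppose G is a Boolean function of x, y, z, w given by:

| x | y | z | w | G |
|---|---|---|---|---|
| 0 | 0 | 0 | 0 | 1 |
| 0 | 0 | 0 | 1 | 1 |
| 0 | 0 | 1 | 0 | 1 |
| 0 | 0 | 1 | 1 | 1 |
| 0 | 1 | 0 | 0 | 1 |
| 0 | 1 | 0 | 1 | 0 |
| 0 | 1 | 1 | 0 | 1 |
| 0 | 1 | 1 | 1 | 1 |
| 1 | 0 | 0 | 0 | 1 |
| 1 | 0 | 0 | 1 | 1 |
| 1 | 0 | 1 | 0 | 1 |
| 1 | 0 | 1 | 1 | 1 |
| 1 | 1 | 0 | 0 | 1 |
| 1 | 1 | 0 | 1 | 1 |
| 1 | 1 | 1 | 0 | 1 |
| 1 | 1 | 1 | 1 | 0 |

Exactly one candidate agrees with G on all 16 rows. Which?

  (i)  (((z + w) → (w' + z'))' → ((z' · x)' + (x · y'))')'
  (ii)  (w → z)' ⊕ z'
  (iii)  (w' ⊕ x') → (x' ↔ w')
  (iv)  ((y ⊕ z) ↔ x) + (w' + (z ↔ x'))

iv

(i) disagrees with G on (0,0,0,0) (formula → 0, table → 1); rule it out.
(ii) disagrees with G on (0,0,0,1) (formula → 0, table → 1); rule it out.
(iii) disagrees with G on (0,0,0,1) (formula → 0, table → 1); rule it out.
Only (iv) survives; checking it on all 16 rows confirms it matches G.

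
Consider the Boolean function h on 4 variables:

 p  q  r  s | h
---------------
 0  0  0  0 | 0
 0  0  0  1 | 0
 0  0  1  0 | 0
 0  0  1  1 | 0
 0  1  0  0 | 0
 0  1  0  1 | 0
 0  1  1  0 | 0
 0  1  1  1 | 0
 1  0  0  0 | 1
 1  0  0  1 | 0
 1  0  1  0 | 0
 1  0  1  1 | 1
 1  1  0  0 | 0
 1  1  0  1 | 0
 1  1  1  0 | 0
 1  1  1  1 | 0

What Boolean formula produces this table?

Collect the rows where h=1 — (1,0,0,0), (1,0,1,1) — and write one minterm per row: p·¬q·¬r·¬s, p·¬q·r·s. Their union (logical OR) reproduces the table exactly.

h(p, q, r, s) = (((p · q') · r') · s') + (((p · q') · r) · s)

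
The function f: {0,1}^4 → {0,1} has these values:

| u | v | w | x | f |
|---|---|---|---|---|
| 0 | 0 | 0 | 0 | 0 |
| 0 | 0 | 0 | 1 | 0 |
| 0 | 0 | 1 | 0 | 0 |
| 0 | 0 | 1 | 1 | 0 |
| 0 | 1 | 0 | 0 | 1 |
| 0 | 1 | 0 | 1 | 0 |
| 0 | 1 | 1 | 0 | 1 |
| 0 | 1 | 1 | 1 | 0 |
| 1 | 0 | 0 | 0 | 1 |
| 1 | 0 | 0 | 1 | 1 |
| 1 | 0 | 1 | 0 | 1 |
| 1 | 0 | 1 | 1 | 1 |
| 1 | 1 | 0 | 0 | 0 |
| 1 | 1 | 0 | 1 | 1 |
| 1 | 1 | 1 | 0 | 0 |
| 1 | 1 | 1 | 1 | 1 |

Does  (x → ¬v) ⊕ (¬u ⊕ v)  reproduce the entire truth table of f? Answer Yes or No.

Yes

Evaluate (x → ¬v) ⊕ (¬u ⊕ v) on each row and compare to f:
  u=0, v=0, w=0, x=0: formula gives 0, f = 0 ✓
  u=0, v=0, w=0, x=1: formula gives 0, f = 0 ✓
  u=0, v=0, w=1, x=0: formula gives 0, f = 0 ✓
  u=0, v=0, w=1, x=1: formula gives 0, f = 0 ✓
  … (the remaining 12 rows also agree.)
Every row agrees, so the formula is equivalent.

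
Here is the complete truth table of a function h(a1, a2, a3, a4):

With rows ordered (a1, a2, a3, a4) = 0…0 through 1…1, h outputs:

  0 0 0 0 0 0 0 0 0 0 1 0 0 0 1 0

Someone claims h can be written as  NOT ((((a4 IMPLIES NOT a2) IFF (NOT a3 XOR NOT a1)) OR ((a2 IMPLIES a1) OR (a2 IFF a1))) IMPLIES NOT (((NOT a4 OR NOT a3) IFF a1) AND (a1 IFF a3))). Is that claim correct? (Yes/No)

Yes

Evaluate NOT ((((a4 IMPLIES NOT a2) IFF (NOT a3 XOR NOT a1)) OR ((a2 IMPLIES a1) OR (a2 IFF a1))) IMPLIES NOT (((NOT a4 OR NOT a3) IFF a1) AND (a1 IFF a3))) on each row and compare to h:
  a1=0, a2=0, a3=0, a4=0: formula gives 0, h = 0 ✓
  a1=0, a2=0, a3=0, a4=1: formula gives 0, h = 0 ✓
  a1=0, a2=0, a3=1, a4=0: formula gives 0, h = 0 ✓
  a1=0, a2=0, a3=1, a4=1: formula gives 0, h = 0 ✓
  … (the remaining 12 rows also agree.)
All 16 rows match — the expression computes h exactly.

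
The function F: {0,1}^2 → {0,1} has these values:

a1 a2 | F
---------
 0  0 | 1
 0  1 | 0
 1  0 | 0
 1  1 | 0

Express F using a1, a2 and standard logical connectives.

F(a1, a2) = not (a1 or a2)

The output is 1 only when every input is 0 — NOR of all inputs.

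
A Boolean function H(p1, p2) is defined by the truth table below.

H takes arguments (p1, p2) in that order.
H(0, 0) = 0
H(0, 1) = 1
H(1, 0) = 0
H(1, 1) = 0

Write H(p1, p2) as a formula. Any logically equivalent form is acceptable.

H(p1, p2) = p1' · p2

1 only at (0,1): NOT p1 AND p2.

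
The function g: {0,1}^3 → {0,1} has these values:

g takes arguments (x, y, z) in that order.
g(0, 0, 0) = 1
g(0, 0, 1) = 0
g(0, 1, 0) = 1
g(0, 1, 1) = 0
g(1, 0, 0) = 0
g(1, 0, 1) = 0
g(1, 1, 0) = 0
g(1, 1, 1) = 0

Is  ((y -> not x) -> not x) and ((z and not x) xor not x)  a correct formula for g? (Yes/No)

Yes

Evaluate ((y -> not x) -> not x) and ((z and not x) xor not x) on each row and compare to g:
  x=0, y=0, z=0: formula gives 1, g = 1 ✓
  x=0, y=0, z=1: formula gives 0, g = 0 ✓
  x=0, y=1, z=0: formula gives 1, g = 1 ✓
  x=0, y=1, z=1: formula gives 0, g = 0 ✓
  x=1, y=0, z=0: formula gives 0, g = 0 ✓
  … (the remaining 3 rows also agree.)
No disagreement on any input; they are logically equivalent.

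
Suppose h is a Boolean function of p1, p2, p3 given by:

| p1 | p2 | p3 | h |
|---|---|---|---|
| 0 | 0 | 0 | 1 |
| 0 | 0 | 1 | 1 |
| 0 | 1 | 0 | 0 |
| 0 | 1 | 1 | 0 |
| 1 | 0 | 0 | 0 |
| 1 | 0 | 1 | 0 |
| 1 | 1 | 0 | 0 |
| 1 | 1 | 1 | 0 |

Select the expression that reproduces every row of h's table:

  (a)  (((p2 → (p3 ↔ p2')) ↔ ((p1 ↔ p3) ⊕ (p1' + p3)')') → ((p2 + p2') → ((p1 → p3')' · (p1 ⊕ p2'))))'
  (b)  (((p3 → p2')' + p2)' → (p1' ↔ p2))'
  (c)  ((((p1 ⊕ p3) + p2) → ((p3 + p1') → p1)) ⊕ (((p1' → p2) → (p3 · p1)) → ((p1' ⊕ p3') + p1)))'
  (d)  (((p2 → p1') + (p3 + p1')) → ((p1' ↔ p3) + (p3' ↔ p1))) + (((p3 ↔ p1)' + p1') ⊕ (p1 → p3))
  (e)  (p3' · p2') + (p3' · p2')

(a): at (0,0,0) it gives 0, but h = 1 — eliminated.
(c): at (0,0,0) it gives 0, but h = 1 — eliminated.
(d): at (0,0,0) it gives 0, but h = 1 — eliminated.
(e): at (0,0,1) it gives 0, but h = 1 — eliminated.
(b) is the remaining candidate, and it agrees with h on all 8 inputs.

b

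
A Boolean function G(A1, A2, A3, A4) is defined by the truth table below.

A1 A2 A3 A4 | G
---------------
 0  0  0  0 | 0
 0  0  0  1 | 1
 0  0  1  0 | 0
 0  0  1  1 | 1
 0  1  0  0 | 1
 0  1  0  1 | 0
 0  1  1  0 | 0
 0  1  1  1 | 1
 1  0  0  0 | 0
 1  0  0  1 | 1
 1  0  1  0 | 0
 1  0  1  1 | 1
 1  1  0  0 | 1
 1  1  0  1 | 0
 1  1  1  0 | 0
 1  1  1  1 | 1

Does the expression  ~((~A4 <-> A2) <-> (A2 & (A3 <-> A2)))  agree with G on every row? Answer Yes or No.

Yes

Evaluate ~((~A4 <-> A2) <-> (A2 & (A3 <-> A2))) on each row and compare to G:
  A1=0, A2=0, A3=0, A4=0: formula gives 0, G = 0 ✓
  A1=0, A2=0, A3=0, A4=1: formula gives 1, G = 1 ✓
  A1=0, A2=0, A3=1, A4=0: formula gives 0, G = 0 ✓
  A1=0, A2=0, A3=1, A4=1: formula gives 1, G = 1 ✓
  …and likewise for the remaining 12 rows.
No disagreement on any input; they are logically equivalent.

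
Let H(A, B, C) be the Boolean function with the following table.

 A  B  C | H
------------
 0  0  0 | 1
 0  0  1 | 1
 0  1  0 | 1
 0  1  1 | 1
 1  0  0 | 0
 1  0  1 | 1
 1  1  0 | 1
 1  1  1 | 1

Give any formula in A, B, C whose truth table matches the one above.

Only row (1,0,0) gives 0. So H is 1 everywhere except there — the complement of the minterm A·¬B·¬C.

H(A, B, C) = ~((A & ~B) & ~C)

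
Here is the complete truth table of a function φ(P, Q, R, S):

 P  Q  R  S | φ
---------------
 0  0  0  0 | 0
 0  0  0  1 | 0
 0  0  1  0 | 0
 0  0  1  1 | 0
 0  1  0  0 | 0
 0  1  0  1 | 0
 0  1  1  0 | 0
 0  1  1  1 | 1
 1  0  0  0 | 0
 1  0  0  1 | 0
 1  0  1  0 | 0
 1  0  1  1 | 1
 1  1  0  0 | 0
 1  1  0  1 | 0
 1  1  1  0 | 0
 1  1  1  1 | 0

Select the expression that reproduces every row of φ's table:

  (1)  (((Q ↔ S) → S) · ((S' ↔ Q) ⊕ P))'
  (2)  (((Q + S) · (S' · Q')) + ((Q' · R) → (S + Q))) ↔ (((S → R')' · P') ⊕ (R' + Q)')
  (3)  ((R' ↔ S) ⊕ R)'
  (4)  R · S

(1): at (0,0,0,0) it gives 1, but φ = 0 — eliminated.
(3): at (0,0,0,0) it gives 1, but φ = 0 — eliminated.
(4): at (0,0,1,1) it gives 1, but φ = 0 — eliminated.
That leaves (2). Evaluating it on every row reproduces the table of φ exactly.

2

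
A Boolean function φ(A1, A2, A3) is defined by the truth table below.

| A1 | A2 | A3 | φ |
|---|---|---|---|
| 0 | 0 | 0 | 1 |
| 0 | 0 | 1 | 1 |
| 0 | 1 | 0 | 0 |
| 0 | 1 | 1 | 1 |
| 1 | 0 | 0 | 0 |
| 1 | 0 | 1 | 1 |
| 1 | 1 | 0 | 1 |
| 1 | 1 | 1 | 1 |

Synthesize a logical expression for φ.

φ is 0 on only 2 rows — (0,1,0), (1,0,0). Writing each as a minterm (¬A1·A2·¬A3, A1·¬A2·¬A3) and OR-ing them characterizes exactly where φ=0, so φ is the negation of that disjunction.

φ(A1, A2, A3) = ¬(((¬A1 ∧ A2) ∧ ¬A3) ∨ ((A1 ∧ ¬A2) ∧ ¬A3))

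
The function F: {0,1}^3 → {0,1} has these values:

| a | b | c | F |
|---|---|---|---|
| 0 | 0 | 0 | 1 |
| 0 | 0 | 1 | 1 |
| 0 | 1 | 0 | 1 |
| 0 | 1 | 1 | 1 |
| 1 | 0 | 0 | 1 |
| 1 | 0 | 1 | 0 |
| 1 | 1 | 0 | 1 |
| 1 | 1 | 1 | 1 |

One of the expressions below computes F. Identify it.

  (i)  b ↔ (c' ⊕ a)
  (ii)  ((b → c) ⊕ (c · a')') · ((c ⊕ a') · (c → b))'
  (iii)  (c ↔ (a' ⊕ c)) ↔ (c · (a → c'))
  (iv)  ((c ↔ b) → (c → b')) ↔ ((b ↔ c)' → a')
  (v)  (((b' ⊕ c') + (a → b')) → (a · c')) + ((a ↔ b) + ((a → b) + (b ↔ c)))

v

(i) disagrees with F on (0,0,0) (formula → 0, table → 1); rule it out.
(ii) disagrees with F on (0,0,0) (formula → 0, table → 1); rule it out.
(iii) disagrees with F on (0,0,1) (formula → 0, table → 1); rule it out.
(iv) disagrees with F on (0,1,1) (formula → 0, table → 1); rule it out.
Only (v) survives; checking it on all 8 rows confirms it matches F.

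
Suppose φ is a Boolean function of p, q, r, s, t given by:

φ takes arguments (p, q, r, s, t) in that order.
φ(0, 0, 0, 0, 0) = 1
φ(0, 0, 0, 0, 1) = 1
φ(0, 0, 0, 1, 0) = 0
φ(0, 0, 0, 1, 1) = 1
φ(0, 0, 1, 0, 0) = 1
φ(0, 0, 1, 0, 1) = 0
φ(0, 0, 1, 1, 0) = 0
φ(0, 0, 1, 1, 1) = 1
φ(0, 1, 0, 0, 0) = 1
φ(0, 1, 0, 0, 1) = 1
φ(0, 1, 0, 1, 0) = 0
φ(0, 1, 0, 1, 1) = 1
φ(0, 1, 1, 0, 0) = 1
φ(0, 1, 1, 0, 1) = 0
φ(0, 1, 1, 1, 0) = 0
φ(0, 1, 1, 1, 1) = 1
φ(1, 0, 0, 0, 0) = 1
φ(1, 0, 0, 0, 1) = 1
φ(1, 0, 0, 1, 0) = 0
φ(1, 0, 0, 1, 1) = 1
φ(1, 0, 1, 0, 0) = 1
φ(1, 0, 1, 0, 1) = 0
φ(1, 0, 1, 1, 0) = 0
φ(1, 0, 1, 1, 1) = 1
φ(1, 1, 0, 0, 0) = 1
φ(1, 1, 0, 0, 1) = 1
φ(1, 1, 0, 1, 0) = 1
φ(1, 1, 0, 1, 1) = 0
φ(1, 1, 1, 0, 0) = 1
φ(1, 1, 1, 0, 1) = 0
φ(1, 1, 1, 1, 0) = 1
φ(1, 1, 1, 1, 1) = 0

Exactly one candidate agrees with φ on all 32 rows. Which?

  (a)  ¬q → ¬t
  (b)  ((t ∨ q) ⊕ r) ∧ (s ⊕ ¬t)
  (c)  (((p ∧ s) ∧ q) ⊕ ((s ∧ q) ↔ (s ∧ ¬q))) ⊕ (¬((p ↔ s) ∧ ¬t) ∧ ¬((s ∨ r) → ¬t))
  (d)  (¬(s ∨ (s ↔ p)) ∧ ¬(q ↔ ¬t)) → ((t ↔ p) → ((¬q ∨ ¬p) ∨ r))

(a) fails at (0,0,0,0,1): the formula yields 0, φ is 1.
(b) fails at (0,0,0,0,0): the formula yields 0, φ is 1.
(d) fails at (0,0,0,1,0): the formula yields 1, φ is 0.
(c) is the remaining candidate, and it agrees with φ on all 32 inputs.

c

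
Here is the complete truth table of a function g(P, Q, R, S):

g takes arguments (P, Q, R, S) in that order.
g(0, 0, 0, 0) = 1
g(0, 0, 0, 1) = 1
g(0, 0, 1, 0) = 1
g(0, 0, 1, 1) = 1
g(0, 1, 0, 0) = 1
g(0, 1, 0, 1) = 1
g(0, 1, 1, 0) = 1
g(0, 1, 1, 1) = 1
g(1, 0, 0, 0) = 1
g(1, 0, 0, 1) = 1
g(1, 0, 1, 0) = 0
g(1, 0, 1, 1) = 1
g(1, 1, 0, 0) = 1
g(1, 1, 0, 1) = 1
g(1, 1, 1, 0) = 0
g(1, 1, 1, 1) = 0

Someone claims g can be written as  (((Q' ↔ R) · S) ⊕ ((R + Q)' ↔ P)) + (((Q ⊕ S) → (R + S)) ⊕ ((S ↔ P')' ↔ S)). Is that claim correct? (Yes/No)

Yes

Evaluate (((Q' ↔ R) · S) ⊕ ((R + Q)' ↔ P)) + (((Q ⊕ S) → (R + S)) ⊕ ((S ↔ P')' ↔ S)) on each row and compare to g:
  P=0, Q=0, R=0, S=0: formula gives 1, g = 1 ✓
  P=0, Q=0, R=0, S=1: formula gives 1, g = 1 ✓
  P=0, Q=0, R=1, S=0: formula gives 1, g = 1 ✓
  P=0, Q=0, R=1, S=1: formula gives 1, g = 1 ✓
  …and likewise for the remaining 12 rows.
No disagreement on any input; they are logically equivalent.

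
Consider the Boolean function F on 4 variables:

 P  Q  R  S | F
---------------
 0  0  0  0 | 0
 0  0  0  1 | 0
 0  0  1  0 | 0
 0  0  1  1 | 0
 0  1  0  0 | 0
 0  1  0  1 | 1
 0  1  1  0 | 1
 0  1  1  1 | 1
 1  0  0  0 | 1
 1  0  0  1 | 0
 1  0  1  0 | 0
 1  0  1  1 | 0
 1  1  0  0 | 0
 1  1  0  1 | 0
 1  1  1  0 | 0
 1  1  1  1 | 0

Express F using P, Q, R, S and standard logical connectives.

The 1-rows are (0,1,0,1), (0,1,1,0), (0,1,1,1), (1,0,0,0). Each contributes one minterm — ¬P·Q·¬R·S; ¬P·Q·R·¬S; ¬P·Q·R·S; P·¬Q·¬R·¬S — and their disjunction is a sum-of-products form of F.

F(P, Q, R, S) = (((((NOT P AND Q) AND NOT R) AND S) OR (((NOT P AND Q) AND R) AND NOT S)) OR (((NOT P AND Q) AND R) AND S)) OR (((P AND NOT Q) AND NOT R) AND NOT S)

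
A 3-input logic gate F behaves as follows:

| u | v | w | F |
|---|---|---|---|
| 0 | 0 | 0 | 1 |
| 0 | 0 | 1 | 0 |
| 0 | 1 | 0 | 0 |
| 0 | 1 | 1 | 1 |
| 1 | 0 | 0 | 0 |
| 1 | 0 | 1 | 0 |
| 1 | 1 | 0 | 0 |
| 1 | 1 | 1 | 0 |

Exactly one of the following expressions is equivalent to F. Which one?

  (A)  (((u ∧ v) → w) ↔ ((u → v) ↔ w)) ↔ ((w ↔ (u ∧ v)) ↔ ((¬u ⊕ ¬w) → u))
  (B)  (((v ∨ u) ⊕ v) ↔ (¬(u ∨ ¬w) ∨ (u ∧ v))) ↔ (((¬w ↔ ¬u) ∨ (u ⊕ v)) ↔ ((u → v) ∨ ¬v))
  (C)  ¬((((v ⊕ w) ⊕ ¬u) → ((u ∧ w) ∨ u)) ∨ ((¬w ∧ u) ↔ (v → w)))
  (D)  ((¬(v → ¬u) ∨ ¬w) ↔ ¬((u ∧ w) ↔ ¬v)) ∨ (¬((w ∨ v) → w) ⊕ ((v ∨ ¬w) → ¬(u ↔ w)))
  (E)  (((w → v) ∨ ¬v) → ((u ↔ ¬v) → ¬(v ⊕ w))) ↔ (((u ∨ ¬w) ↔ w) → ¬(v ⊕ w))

(A) disagrees with F on (0,0,0) (formula → 0, table → 1); rule it out.
(B) disagrees with F on (0,0,1) (formula → 1, table → 0); rule it out.
(D) disagrees with F on (0,0,1) (formula → 1, table → 0); rule it out.
(E) disagrees with F on (0,0,1) (formula → 1, table → 0); rule it out.
Only (C) survives; checking it on all 8 rows confirms it matches F.

C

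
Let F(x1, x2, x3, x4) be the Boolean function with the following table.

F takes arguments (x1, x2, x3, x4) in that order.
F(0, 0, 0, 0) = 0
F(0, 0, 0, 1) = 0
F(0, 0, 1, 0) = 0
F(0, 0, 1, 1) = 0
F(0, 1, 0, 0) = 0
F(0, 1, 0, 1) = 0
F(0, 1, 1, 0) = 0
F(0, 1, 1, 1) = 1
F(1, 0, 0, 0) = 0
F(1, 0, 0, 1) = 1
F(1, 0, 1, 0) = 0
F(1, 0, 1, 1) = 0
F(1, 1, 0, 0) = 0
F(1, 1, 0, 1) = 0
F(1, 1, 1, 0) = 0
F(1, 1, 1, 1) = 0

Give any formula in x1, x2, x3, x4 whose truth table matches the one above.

The 1-rows are (0,1,1,1), (1,0,0,1). Each contributes one minterm — ¬x1·x2·x3·x4; x1·¬x2·¬x3·x4 — and their disjunction is a sum-of-products form of F.

F(x1, x2, x3, x4) = (((x1' · x2) · x3) · x4) + (((x1 · x2') · x3') · x4)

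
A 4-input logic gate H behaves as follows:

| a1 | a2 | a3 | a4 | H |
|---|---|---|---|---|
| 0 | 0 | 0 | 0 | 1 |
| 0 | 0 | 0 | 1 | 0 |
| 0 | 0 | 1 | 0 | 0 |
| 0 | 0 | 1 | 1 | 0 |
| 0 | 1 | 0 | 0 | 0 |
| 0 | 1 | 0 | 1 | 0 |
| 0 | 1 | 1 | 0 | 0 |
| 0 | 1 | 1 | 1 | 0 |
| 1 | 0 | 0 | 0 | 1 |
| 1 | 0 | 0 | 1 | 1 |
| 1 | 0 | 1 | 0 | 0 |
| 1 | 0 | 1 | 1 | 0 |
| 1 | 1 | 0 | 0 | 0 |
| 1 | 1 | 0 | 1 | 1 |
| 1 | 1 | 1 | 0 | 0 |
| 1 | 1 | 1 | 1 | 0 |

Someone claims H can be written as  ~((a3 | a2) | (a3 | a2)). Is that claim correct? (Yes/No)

No

Test each input against both H and the formula:
  a1=0, a2=0, a3=0, a4=0: formula gives 1, H = 1 ✓
  a1=0, a2=0, a3=0, a4=1: formula gives 1, but H = 0 ✗
Since they disagree at (0,0,0,1), the expression is not a correct formula for H.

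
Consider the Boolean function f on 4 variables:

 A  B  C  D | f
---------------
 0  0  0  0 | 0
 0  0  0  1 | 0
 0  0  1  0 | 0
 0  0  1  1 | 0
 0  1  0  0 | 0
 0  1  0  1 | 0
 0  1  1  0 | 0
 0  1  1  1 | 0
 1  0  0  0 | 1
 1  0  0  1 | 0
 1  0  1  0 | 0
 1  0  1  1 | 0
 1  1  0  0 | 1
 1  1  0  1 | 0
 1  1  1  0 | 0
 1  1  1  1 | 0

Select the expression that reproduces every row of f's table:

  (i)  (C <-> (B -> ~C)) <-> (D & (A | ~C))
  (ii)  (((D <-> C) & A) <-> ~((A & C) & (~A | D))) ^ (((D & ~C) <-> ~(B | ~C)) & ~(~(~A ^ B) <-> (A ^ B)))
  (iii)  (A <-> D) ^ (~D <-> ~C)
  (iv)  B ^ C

ii

(i) disagrees with f on (0,0,0,0) (formula → 1, table → 0); rule it out.
(iii) disagrees with f on (0,0,1,0) (formula → 1, table → 0); rule it out.
(iv) disagrees with f on (0,0,1,0) (formula → 1, table → 0); rule it out.
(ii) is the remaining candidate, and it agrees with f on all 16 inputs.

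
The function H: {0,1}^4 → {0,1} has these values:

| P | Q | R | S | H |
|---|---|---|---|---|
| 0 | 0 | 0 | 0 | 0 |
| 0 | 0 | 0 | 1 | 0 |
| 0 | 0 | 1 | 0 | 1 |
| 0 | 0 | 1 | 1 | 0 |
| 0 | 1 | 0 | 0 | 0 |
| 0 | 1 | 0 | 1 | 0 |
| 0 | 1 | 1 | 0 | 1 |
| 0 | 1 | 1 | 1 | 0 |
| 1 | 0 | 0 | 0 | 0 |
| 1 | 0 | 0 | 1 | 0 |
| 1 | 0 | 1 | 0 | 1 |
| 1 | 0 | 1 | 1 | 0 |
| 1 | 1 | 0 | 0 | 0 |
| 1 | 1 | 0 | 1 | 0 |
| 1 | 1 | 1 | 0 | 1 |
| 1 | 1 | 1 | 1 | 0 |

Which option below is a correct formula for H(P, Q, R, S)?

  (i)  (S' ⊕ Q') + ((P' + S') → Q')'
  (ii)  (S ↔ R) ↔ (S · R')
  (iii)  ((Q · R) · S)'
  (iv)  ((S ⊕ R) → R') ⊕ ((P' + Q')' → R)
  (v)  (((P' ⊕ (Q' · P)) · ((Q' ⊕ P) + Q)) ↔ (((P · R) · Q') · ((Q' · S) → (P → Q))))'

ii

(i): at (0,0,0,1) it gives 1, but H = 0 — eliminated.
(iii): at (0,0,0,0) it gives 1, but H = 0 — eliminated.
(iv): at (1,1,0,0) it gives 1, but H = 0 — eliminated.
(v): at (0,0,0,0) it gives 1, but H = 0 — eliminated.
Only (ii) survives; checking it on all 16 rows confirms it matches H.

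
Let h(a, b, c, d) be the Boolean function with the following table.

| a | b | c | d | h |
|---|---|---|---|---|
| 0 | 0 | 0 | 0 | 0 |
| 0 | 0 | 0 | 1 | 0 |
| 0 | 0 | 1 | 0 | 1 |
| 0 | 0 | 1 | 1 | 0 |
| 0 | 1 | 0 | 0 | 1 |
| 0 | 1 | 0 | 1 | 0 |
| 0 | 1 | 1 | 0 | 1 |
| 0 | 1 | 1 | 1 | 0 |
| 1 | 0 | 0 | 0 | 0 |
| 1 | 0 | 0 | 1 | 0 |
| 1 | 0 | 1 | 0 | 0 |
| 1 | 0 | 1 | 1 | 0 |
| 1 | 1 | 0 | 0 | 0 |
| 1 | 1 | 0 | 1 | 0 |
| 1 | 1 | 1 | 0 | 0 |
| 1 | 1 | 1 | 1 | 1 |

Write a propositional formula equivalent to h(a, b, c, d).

h(a, b, c, d) = (((((¬a ∧ ¬b) ∧ c) ∧ ¬d) ∨ (((¬a ∧ b) ∧ ¬c) ∧ ¬d)) ∨ (((¬a ∧ b) ∧ c) ∧ ¬d)) ∨ (((a ∧ b) ∧ c) ∧ d)

Collect the rows where h=1 — (0,0,1,0), (0,1,0,0), (0,1,1,0), (1,1,1,1) — and write one minterm per row: ¬a·¬b·c·¬d, ¬a·b·¬c·¬d, ¬a·b·c·¬d, a·b·c·d. Their union (logical OR) reproduces the table exactly.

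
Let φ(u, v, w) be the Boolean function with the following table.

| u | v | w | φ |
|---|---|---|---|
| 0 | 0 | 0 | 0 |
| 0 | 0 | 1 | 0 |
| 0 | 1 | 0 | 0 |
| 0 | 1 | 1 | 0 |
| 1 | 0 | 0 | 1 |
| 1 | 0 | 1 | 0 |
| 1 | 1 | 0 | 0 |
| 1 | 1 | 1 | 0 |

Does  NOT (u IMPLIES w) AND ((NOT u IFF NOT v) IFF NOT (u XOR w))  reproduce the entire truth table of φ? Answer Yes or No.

Yes

Evaluate NOT (u IMPLIES w) AND ((NOT u IFF NOT v) IFF NOT (u XOR w)) on each row and compare to φ:
  u=0, v=0, w=0: formula gives 0, φ = 0 ✓
  u=0, v=0, w=1: formula gives 0, φ = 0 ✓
  u=0, v=1, w=0: formula gives 0, φ = 0 ✓
  u=0, v=1, w=1: formula gives 0, φ = 0 ✓
  u=1, v=0, w=0: formula gives 1, φ = 1 ✓
  …and likewise for the remaining 3 rows.
All 8 rows match — the expression computes φ exactly.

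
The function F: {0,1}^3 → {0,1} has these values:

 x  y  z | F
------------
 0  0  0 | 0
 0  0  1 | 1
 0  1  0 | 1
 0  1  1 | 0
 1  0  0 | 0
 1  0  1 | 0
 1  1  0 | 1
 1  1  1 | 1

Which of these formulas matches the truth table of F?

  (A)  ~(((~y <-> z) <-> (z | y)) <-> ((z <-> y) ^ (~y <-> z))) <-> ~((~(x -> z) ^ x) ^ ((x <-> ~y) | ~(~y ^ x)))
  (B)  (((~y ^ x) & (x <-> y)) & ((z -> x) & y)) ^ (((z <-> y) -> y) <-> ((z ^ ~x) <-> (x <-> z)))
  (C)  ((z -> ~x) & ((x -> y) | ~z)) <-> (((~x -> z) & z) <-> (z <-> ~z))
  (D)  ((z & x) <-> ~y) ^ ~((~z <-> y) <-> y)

(A) disagrees with F on (0,0,1) (formula → 0, table → 1); rule it out.
(B) disagrees with F on (0,1,1) (formula → 1, table → 0); rule it out.
(C) disagrees with F on (0,0,0) (formula → 1, table → 0); rule it out.
Only (D) survives; checking it on all 8 rows confirms it matches F.

D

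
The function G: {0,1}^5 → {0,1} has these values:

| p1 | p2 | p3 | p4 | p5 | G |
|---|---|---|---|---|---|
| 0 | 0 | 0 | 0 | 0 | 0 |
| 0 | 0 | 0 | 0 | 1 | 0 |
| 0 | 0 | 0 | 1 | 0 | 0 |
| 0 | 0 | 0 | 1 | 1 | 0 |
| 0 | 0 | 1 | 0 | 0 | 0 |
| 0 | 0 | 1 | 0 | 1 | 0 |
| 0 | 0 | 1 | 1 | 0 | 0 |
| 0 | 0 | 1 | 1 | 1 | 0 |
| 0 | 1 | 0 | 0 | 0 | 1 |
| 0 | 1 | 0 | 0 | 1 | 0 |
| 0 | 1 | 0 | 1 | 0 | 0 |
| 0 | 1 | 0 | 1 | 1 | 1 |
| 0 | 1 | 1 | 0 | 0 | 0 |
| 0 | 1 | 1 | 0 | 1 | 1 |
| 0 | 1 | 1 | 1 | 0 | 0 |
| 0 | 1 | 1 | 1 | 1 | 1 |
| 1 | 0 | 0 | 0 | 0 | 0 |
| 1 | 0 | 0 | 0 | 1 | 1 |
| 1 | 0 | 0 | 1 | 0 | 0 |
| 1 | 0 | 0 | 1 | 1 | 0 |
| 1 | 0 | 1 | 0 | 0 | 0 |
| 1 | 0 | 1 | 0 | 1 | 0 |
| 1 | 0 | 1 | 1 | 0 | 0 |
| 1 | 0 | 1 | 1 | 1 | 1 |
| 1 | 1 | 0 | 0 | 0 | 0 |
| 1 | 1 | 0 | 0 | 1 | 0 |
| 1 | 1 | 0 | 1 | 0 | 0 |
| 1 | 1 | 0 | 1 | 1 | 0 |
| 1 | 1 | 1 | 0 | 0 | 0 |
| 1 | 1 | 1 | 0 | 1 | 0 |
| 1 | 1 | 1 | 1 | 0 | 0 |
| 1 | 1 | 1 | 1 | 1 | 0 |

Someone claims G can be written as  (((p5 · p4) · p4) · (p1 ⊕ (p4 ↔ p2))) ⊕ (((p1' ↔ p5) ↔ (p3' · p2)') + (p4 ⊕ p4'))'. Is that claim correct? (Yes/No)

No

Evaluate (((p5 · p4) · p4) · (p1 ⊕ (p4 ↔ p2))) ⊕ (((p1' ↔ p5) ↔ (p3' · p2)') + (p4 ⊕ p4'))' on each row and compare to G:
  p1=0, p2=0, p3=0, p4=0, p5=0: formula gives 0, G = 0 ✓
  p1=0, p2=0, p3=0, p4=0, p5=1: formula gives 0, G = 0 ✓
  p1=0, p2=0, p3=0, p4=1, p5=0: formula gives 0, G = 0 ✓
  p1=0, p2=0, p3=0, p4=1, p5=1: formula gives 0, G = 0 ✓
  …
  p1=0, p2=1, p3=0, p4=0, p5=0: formula gives 0, but G = 1 ✗
Row (0,1,0,0,0) is a counterexample, so the formula is not equivalent to G.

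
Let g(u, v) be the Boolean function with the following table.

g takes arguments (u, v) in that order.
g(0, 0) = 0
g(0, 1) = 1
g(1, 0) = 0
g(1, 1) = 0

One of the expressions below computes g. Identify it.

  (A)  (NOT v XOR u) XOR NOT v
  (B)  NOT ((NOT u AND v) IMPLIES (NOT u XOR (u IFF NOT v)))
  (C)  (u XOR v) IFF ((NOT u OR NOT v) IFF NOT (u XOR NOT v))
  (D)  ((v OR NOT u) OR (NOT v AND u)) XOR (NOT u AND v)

B

(A) fails at (0,1): the formula yields 0, g is 1.
(C) fails at (0,0): the formula yields 1, g is 0.
(D) fails at (0,0): the formula yields 1, g is 0.
Only (B) survives; checking it on all 4 rows confirms it matches g.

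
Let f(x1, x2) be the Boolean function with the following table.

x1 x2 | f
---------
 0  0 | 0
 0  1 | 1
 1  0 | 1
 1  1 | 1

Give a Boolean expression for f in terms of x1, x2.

The output is 1 whenever at least one input is 1 — the OR of all inputs.

f(x1, x2) = x1 or x2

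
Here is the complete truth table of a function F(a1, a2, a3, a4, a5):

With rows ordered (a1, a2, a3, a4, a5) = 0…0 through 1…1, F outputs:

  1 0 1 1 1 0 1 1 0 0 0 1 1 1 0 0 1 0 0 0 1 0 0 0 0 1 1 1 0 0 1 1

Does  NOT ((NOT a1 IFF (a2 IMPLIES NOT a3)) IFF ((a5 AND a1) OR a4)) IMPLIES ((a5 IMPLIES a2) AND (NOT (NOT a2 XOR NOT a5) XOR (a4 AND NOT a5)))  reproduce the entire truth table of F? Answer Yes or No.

Check the formula against F row by row:
  a1=0, a2=0, a3=0, a4=0, a5=0: formula gives 1, F = 1 ✓
  a1=0, a2=0, a3=0, a4=0, a5=1: formula gives 0, F = 0 ✓
  a1=0, a2=0, a3=0, a4=1, a5=0: formula gives 1, F = 1 ✓
  a1=0, a2=0, a3=0, a4=1, a5=1: formula gives 1, F = 1 ✓
  …
  a1=0, a2=1, a3=0, a4=0, a5=1: formula gives 1, but F = 0 ✗
Since they disagree at (0,1,0,0,1), the expression is not a correct formula for F.

No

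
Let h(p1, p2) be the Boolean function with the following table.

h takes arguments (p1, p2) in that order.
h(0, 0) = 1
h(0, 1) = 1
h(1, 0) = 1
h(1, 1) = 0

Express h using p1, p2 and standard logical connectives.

The output is 0 only when every input is 1 — NAND of all inputs.

h(p1, p2) = ~(p1 & p2)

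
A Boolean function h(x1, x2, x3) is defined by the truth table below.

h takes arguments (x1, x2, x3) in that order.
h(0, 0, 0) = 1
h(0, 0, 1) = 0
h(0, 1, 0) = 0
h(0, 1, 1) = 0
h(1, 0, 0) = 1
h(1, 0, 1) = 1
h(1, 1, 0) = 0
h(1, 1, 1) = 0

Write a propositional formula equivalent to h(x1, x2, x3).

Collect the rows where h=1 — (0,0,0), (1,0,0), (1,0,1) — and write one minterm per row: ¬x1·¬x2·¬x3, x1·¬x2·¬x3, x1·¬x2·x3. Their union (logical OR) reproduces the table exactly.

h(x1, x2, x3) = (((not x1 and not x2) and not x3) or ((x1 and not x2) and not x3)) or ((x1 and not x2) and x3)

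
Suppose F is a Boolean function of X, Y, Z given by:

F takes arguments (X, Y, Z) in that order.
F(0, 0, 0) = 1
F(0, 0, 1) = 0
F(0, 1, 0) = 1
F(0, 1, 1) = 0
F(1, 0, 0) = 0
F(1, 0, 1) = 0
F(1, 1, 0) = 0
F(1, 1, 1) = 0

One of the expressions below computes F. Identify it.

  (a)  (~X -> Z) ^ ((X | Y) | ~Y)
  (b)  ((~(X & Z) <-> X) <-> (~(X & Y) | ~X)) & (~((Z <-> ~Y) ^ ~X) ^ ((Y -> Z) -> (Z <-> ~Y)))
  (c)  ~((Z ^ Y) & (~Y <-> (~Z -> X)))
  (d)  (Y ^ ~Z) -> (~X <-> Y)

a

(b) disagrees with F on (0,0,0) (formula → 0, table → 1); rule it out.
(c) disagrees with F on (0,1,0) (formula → 0, table → 1); rule it out.
(d) disagrees with F on (0,0,0) (formula → 0, table → 1); rule it out.
That leaves (a). Evaluating it on every row reproduces the table of F exactly.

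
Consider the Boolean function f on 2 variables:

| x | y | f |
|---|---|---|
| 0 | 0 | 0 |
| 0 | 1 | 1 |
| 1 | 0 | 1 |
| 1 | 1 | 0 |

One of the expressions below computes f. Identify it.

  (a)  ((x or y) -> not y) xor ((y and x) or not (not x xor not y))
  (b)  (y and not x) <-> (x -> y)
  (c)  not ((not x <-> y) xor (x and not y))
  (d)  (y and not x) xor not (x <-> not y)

(a) fails at (0,1): the formula yields 0, f is 1.
(c) fails at (0,0): the formula yields 1, f is 0.
(d) fails at (0,0): the formula yields 1, f is 0.
Only (b) survives; checking it on all 4 rows confirms it matches f.

b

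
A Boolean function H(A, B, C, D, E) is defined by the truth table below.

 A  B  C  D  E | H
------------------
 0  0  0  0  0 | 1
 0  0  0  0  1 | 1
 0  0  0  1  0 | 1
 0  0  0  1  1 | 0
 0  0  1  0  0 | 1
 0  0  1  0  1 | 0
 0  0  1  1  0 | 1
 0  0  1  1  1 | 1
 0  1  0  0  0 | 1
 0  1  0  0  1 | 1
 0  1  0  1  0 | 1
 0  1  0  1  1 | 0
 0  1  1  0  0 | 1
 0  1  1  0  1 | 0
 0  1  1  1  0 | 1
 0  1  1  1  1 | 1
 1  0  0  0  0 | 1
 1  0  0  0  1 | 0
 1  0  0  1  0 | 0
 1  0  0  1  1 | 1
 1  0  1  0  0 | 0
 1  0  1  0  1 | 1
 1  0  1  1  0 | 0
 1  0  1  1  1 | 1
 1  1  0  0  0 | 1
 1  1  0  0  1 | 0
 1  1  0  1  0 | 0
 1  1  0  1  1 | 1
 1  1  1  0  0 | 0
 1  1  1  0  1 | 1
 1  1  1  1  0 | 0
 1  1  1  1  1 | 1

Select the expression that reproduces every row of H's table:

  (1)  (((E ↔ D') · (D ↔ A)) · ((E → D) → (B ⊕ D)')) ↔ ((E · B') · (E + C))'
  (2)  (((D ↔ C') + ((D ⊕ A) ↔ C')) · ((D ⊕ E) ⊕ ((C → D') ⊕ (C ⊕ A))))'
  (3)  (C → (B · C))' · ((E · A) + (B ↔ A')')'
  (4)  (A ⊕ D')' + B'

2

(1) fails at (0,0,0,0,0): the formula yields 0, H is 1.
(3) fails at (0,0,0,0,0): the formula yields 0, H is 1.
(4) fails at (0,0,0,1,1): the formula yields 1, H is 0.
(2) is the remaining candidate, and it agrees with H on all 32 inputs.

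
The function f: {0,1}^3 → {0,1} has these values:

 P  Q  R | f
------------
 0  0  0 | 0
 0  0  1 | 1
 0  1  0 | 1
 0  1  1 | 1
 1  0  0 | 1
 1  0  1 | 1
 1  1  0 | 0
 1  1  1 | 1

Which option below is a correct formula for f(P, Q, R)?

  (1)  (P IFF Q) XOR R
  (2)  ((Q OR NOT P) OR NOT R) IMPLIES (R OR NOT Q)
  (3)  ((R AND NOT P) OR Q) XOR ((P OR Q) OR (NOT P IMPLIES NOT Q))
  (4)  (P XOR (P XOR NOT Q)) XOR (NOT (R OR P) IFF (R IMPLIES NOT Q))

4

(1) disagrees with f on (0,0,0) (formula → 1, table → 0); rule it out.
(2) disagrees with f on (0,0,0) (formula → 1, table → 0); rule it out.
(3) disagrees with f on (0,0,0) (formula → 1, table → 0); rule it out.
(4) is the remaining candidate, and it agrees with f on all 8 inputs.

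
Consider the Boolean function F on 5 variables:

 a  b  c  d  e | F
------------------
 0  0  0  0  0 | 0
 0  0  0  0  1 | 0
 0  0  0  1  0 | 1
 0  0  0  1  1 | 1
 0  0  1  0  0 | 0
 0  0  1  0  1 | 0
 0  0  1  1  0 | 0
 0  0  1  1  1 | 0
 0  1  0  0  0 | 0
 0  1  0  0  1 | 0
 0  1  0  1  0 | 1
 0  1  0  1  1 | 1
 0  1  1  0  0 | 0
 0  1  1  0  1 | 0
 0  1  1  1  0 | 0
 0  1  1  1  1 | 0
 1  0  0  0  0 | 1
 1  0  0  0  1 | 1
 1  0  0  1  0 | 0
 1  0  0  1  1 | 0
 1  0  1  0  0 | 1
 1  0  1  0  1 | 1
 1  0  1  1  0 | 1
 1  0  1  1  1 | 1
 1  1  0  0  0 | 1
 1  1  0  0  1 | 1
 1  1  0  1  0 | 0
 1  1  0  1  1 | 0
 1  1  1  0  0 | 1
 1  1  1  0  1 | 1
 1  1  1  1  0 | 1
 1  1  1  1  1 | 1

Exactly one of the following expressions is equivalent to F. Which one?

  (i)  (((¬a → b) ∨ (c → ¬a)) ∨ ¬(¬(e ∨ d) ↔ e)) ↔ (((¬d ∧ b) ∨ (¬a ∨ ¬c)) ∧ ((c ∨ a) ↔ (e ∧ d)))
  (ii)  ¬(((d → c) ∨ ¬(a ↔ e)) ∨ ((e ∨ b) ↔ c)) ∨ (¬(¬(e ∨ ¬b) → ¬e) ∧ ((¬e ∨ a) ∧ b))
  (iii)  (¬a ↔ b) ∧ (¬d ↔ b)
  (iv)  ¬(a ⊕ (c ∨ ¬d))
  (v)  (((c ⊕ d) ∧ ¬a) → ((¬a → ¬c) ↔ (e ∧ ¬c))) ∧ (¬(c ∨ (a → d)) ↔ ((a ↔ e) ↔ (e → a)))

(i): at (0,0,0,0,0) it gives 1, but F = 0 — eliminated.
(ii): at (0,0,0,1,0) it gives 0, but F = 1 — eliminated.
(iii): at (0,0,0,1,0) it gives 0, but F = 1 — eliminated.
(v): at (0,0,0,1,0) it gives 0, but F = 1 — eliminated.
That leaves (iv). Evaluating it on every row reproduces the table of F exactly.

iv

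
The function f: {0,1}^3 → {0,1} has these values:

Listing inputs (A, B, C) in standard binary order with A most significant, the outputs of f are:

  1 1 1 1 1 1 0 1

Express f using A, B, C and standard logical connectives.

f is 0 on exactly one input, (1,1,0), whose minterm is A·B·¬C. So f is the negation of that single conjunction.

f(A, B, C) = ¬((A ∧ B) ∧ ¬C)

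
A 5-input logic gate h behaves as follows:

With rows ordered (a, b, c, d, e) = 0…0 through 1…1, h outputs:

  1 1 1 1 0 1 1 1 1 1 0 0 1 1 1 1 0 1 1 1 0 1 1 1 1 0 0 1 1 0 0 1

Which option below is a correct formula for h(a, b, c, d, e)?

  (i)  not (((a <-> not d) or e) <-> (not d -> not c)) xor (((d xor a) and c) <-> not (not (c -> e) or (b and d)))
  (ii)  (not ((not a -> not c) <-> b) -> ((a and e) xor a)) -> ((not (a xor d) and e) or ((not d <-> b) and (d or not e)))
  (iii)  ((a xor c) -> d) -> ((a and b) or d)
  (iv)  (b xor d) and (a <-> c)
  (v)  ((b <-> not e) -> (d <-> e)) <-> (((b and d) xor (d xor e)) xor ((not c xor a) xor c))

(i): at (0,0,0,0,1) it gives 0, but h = 1 — eliminated.
(iii): at (0,0,0,0,0) it gives 0, but h = 1 — eliminated.
(iv): at (0,0,0,0,0) it gives 0, but h = 1 — eliminated.
(v): at (0,0,0,1,0) it gives 0, but h = 1 — eliminated.
Only (ii) survives; checking it on all 32 rows confirms it matches h.

ii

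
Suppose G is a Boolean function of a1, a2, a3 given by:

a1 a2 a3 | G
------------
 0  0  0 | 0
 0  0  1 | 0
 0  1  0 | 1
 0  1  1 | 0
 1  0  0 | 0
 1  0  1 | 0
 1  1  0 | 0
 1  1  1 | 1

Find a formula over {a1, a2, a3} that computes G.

G(a1, a2, a3) = ((~a1 & a2) & ~a3) | ((a1 & a2) & a3)

Collect the rows where G=1 — (0,1,0), (1,1,1) — and write one minterm per row: ¬a1·a2·¬a3, a1·a2·a3. Their union (logical OR) reproduces the table exactly.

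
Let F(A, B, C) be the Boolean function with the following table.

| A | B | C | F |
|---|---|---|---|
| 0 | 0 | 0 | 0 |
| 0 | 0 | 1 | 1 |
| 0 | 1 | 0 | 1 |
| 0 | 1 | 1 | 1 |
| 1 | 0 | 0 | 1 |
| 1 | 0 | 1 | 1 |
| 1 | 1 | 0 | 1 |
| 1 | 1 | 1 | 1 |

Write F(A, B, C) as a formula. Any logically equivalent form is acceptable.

F(A, B, C) = (A ∨ B) ∨ C

The output is 1 whenever at least one input is 1 — the OR of all inputs.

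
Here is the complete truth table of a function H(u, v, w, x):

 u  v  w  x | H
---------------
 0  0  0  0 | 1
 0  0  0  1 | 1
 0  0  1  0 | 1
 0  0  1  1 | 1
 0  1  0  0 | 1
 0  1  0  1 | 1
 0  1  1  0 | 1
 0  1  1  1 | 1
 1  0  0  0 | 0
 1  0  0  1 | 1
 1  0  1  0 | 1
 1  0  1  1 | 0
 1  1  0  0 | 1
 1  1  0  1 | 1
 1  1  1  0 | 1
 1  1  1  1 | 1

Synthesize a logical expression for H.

The 0-rows are (1,0,0,0), (1,0,1,1). Take each as a conjunction (u·¬v·¬w·¬x, u·¬v·w·x), form their disjunction, and complement — that gives a formula that is 1 everywhere H is.

H(u, v, w, x) = not ((((u and not v) and not w) and not x) or (((u and not v) and w) and x))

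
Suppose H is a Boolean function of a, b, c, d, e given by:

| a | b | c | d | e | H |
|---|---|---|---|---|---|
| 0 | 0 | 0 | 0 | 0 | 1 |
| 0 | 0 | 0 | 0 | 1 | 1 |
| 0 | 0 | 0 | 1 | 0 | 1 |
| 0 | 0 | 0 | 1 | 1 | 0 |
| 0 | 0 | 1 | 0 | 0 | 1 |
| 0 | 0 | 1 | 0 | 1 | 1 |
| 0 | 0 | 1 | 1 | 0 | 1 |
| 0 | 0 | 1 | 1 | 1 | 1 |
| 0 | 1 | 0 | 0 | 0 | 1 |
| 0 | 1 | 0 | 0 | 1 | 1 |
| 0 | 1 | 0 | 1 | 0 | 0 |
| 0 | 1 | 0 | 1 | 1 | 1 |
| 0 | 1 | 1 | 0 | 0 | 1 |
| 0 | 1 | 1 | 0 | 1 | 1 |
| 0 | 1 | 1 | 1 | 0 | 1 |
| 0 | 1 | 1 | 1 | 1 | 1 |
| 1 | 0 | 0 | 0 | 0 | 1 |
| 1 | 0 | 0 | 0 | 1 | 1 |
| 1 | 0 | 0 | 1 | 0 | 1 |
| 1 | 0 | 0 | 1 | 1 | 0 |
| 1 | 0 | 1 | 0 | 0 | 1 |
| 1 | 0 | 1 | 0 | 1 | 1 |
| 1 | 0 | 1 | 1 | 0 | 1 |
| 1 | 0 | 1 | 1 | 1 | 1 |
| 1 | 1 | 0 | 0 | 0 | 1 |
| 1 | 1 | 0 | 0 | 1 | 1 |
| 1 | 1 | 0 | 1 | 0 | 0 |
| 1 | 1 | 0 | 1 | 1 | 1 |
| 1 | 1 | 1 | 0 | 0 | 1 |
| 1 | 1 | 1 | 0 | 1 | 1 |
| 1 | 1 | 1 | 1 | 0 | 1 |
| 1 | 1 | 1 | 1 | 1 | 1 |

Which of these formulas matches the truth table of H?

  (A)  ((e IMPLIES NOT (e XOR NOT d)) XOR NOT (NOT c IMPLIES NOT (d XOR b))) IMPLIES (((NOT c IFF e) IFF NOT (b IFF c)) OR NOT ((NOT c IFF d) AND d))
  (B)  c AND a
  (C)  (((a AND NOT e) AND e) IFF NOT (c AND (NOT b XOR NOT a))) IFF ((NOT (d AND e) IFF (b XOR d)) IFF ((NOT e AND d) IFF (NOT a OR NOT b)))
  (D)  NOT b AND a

A

(B) fails at (0,0,0,0,0): the formula yields 0, H is 1.
(C) fails at (0,0,0,0,0): the formula yields 0, H is 1.
(D) fails at (0,0,0,0,0): the formula yields 0, H is 1.
(A) is the remaining candidate, and it agrees with H on all 32 inputs.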